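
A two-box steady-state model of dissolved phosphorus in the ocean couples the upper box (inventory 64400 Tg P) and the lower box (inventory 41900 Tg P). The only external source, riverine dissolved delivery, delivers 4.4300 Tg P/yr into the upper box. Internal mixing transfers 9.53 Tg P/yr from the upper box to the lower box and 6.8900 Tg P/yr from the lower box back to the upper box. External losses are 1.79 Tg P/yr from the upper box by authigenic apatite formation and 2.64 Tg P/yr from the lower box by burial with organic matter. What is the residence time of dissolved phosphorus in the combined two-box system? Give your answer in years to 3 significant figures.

24000 yr

Residence time in the combined system uses the total inventory and the total *external* removal — internal exchanges between the two boxes cancel.
M_total = 64400 + 41900 = 106300 Tg P.
ΣF_external_out = 1.79 + 2.64 = 4.4300 Tg P/yr.
τ = M_total / ΣF_ext = 106300 / 4.4300 = 24000 yr.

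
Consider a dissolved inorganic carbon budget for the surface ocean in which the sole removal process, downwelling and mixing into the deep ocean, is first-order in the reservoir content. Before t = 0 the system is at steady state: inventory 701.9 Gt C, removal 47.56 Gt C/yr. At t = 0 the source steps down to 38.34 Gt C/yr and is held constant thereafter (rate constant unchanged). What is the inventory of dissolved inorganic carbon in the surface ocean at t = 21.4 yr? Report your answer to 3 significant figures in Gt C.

598 Gt C

The sink rate constant is k = F₀/M₀ = 47.56/701.9 = 0.06776 yr⁻¹.
Solving dM/dt = F₁ − kM with M(0) = M₀ gives M(t) = F₁/k + (M₀ − F₁/k)·e^(−kt).
F₁/k = 38.34/0.06776 = 565.83 Gt C; kt = 0.06776 × 21.4 = 1.450, e^(−kt) = 0.2346.
M(21.4) = 565.83 + (701.9 − 565.83) × 0.2346 = 565.83 + 31.92 = 597.75 Gt C.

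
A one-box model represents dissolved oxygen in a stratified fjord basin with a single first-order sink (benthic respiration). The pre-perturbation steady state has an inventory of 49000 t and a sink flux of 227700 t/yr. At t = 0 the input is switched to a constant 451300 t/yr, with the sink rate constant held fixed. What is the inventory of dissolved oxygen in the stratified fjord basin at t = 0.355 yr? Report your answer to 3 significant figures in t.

87900 t

τ = M₀/F₀ = 49000/227700 = 0.2152 yr; rate constant k = 1/τ.
New steady state M_∞ = F₁/k = F₁·τ = 451300 × 0.2152 = 97118 t.
M(t) = M_∞ + (M₀ − M_∞)·e^(−t/τ); t/τ = 0.355/0.2152 = 1.650, so e^(−t/τ) = 0.1921.
M(t) = 97118 − 48120 × 0.1921 = 87874 t.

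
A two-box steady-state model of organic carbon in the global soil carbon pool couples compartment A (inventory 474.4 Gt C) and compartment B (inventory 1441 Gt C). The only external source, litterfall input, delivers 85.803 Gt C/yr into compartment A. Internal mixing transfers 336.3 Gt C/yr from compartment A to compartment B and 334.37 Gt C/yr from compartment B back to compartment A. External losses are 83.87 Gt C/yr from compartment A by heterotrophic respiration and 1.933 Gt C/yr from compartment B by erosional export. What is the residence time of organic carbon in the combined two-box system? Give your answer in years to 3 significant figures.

22.3 yr

Residence time in the combined system uses the total inventory and the total *external* removal — internal exchanges between the two boxes cancel.
M_total = 474.4 + 1441 = 1915.4 Gt C.
ΣF_external_out = 83.87 + 1.933 = 85.803 Gt C/yr.
τ = M_total / ΣF_ext = 1915.4 / 85.803 = 22.32 yr.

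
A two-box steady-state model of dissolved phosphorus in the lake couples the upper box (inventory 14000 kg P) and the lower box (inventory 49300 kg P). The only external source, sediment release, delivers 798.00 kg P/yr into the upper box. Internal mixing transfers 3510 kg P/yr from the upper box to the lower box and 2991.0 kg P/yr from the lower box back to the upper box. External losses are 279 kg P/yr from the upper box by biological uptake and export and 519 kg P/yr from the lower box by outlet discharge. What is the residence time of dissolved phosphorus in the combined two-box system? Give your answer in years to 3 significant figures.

79.3 yr

For the system as a whole, the A↔B exchange is internal and contributes nothing to the throughput; only the external sinks remove mass.
M_total = 14000 + 49300 = 63300 kg P.
ΣF_external_out = 279 + 519 = 798.00 kg P/yr.
τ = M_total / ΣF_ext = 63300 / 798.00 = 79.32 yr.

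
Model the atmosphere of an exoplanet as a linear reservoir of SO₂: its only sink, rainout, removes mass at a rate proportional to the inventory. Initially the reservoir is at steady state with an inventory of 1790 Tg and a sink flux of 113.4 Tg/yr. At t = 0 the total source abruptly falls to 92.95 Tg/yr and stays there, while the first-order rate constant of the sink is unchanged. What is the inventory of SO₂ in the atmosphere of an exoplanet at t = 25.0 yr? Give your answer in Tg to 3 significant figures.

1530 Tg

Residence time τ = M₀/F₀ = 15.78 yr. The eventual steady state is M_∞ = M₀·(F₁/F₀) = 1790 × 92.95/113.4 = 1467.2 Tg.
The anomaly ΔM(t) = M(t) − M_∞ decays as ΔM₀·e^(−t/τ) with ΔM₀ = 1790 − 1467.2 = 322.8 Tg.
At t = 25.0 yr, e^(−t/τ) = e^(−1.584) = 0.2052, so ΔM = 66.24 Tg and M = 1467.2 + 66.24 = 1533.4 Tg.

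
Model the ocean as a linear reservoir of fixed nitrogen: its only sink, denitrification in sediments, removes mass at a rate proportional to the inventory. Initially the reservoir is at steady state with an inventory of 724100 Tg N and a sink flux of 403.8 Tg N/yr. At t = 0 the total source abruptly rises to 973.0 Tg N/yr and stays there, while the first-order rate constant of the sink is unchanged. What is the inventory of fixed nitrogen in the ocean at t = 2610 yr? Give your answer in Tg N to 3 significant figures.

1.51×10^6 Tg N

Residence time τ = M₀/F₀ = 1793 yr. The eventual steady state is M_∞ = M₀·(F₁/F₀) = 724100 × 973.0/403.8 = 1.7448×10^6 Tg N.
The anomaly ΔM(t) = M(t) − M_∞ decays as ΔM₀·e^(−t/τ) with ΔM₀ = 724100 − 1.7448×10^6 = −1.021×10^6 Tg N.
At t = 2610 yr, e^(−t/τ) = e^(−1.455) = 0.2333, so ΔM = −238100 Tg N and M = 1.7448×10^6 − 238100 = 1.5067×10^6 Tg N.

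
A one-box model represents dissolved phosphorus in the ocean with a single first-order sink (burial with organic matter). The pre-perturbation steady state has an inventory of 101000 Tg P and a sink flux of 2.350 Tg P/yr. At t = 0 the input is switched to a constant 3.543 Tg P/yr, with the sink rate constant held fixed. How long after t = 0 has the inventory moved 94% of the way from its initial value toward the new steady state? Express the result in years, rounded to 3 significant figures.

τ = M₀/F₀ = 101000/2.350 = 42980 yr.
The remaining gap fraction is e^(−t/τ); 94% covered ⇒ e^(−t/τ) = 0.0600.
t = −τ ln(0.0600) = 42980 × 2.813 = 120900 yr.

121000 yr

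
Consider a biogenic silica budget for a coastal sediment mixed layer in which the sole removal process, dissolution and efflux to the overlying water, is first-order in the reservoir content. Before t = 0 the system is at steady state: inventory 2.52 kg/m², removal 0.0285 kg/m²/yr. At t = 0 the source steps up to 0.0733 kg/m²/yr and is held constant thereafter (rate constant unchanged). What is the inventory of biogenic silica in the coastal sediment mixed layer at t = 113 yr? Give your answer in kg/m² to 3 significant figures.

The sink rate constant is k = F₀/M₀ = 0.0285/2.52 = 0.01131 yr⁻¹.
Solving dM/dt = F₁ − kM with M(0) = M₀ gives M(t) = F₁/k + (M₀ − F₁/k)·e^(−kt).
F₁/k = 0.0733/0.01131 = 6.4813 kg/m²; kt = 0.01131 × 113 = 1.278, e^(−kt) = 0.2786.
M(113) = 6.4813 + (2.52 − 6.4813) × 0.2786 = 6.4813 − 1.104 = 5.3777 kg/m².

5.38 kg/m²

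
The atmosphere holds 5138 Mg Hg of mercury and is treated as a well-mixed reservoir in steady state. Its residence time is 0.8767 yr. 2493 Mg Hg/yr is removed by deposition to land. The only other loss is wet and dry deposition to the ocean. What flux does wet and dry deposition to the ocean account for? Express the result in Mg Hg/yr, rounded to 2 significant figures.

3400 Mg Hg/yr

Total removal F = M/τ = 5138 / 0.8767 = 5861 Mg Hg/yr.
Wet and dry deposition to the ocean = F − (2493) = 5861 − 2493 = 3368 Mg Hg/yr.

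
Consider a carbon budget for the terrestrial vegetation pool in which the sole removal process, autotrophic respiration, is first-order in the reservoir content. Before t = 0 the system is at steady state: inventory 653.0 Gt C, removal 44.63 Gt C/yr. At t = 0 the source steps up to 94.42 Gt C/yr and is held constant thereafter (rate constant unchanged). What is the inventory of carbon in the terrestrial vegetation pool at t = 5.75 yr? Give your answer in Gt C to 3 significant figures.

Residence time τ = M₀/F₀ = 14.63 yr. The eventual steady state is M_∞ = M₀·(F₁/F₀) = 653.0 × 94.42/44.63 = 1381.5 Gt C.
The anomaly ΔM(t) = M(t) − M_∞ decays as ΔM₀·e^(−t/τ) with ΔM₀ = 653.0 − 1381.5 = −728.5 Gt C.
At t = 5.75 yr, e^(−t/τ) = e^(−0.3930) = 0.6750, so ΔM = −491.8 Gt C and M = 1381.5 − 491.8 = 889.74 Gt C.

890 Gt C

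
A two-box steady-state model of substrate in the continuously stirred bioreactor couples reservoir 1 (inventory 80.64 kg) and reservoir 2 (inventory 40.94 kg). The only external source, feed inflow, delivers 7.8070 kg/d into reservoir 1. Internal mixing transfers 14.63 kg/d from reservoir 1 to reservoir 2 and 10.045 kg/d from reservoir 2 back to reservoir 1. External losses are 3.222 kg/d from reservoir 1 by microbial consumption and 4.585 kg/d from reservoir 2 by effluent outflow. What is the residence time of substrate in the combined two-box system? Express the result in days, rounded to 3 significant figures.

15.6 d

Treat the two boxes together as one reservoir: the mixing fluxes between them are internal recycling, so τ = ΣM / Σ(external losses).
M_total = 80.64 + 40.94 = 121.58 kg.
ΣF_external_out = 3.222 + 4.585 = 7.8070 kg/d.
τ = M_total / ΣF_ext = 121.58 / 7.8070 = 15.57 d.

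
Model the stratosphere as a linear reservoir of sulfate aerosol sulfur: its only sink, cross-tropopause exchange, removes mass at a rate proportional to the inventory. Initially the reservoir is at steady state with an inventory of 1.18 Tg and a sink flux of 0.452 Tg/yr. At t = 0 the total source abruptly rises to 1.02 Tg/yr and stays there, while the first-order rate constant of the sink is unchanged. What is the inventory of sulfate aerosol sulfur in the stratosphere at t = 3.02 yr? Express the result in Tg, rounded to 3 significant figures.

2.20 Tg

The sink rate constant is k = F₀/M₀ = 0.452/1.18 = 0.3831 yr⁻¹.
Solving dM/dt = F₁ − kM with M(0) = M₀ gives M(t) = F₁/k + (M₀ − F₁/k)·e^(−kt).
F₁/k = 1.02/0.3831 = 2.6628 Tg; kt = 0.3831 × 3.02 = 1.157, e^(−kt) = 0.3145.
M(3.02) = 2.6628 + (1.18 − 2.6628) × 0.3145 = 2.6628 − 0.4663 = 2.1965 Tg.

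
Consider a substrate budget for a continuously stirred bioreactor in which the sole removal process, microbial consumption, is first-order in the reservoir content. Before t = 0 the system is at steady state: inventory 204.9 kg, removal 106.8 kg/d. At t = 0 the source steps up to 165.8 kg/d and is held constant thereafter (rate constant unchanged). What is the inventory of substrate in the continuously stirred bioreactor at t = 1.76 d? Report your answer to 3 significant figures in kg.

Residence time τ = M₀/F₀ = 1.919 d. The eventual steady state is M_∞ = M₀·(F₁/F₀) = 204.9 × 165.8/106.8 = 318.09 kg.
The anomaly ΔM(t) = M(t) − M_∞ decays as ΔM₀·e^(−t/τ) with ΔM₀ = 204.9 − 318.09 = −113.2 kg.
At t = 1.76 d, e^(−t/τ) = e^(−0.9174) = 0.3996, so ΔM = −45.23 kg and M = 318.09 − 45.23 = 272.86 kg.

273 kg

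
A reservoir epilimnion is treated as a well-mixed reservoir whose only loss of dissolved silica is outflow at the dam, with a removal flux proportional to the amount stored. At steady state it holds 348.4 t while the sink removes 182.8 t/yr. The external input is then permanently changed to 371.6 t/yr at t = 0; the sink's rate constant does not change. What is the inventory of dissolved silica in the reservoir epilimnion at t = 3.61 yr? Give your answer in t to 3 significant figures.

The sink rate constant is k = F₀/M₀ = 182.8/348.4 = 0.5247 yr⁻¹.
Solving dM/dt = F₁ − kM with M(0) = M₀ gives M(t) = F₁/k + (M₀ − F₁/k)·e^(−kt).
F₁/k = 371.6/0.5247 = 708.24 t; kt = 0.5247 × 3.61 = 1.894, e^(−kt) = 0.1505.
M(3.61) = 708.24 + (348.4 − 708.24) × 0.1505 = 708.24 − 54.14 = 654.10 t.

654 t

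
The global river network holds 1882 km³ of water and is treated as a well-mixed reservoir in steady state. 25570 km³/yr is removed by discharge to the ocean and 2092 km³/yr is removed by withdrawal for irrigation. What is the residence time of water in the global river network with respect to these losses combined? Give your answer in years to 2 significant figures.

0.068 yr

Total removal = 25570 + 2092 = 27662 km³/yr.
τ = M / ΣF_out = 1882 / 27662 = 0.06804 yr.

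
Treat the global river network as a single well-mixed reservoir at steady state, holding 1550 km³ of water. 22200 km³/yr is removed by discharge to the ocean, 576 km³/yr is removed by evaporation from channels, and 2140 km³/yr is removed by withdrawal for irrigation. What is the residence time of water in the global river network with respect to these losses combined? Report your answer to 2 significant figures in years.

0.062 yr

Total removal = 22200 + 576.0 + 2140 = 24916 km³/yr.
τ = M / ΣF_out = 1550 / 24916 = 0.06221 yr.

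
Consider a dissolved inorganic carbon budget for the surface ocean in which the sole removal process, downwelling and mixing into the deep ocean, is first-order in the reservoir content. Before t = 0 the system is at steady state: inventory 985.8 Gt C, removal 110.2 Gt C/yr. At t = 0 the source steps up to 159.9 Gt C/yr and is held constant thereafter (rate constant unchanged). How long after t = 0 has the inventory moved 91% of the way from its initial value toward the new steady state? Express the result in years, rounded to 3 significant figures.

21.5 yr

τ = M₀/F₀ = 985.8/110.2 = 8.946 yr.
The remaining gap fraction is e^(−t/τ); 91% covered ⇒ e^(−t/τ) = 0.0900.
t = −τ ln(0.0900) = 8.946 × 2.408 = 21.54 yr.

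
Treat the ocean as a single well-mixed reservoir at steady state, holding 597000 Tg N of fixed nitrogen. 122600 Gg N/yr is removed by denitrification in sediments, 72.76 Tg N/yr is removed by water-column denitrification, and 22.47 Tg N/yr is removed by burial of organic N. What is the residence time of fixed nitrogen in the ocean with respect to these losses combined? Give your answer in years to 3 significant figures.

Convert the denitrification in sediments flux: 122600 Gg N/yr = 122.6 Tg N/yr.
Total removal = 122.6 + 72.76 + 22.47 = 217.83 Tg N/yr.
τ = M / ΣF_out = 597000 / 217.83 = 2741 yr.

2740 yr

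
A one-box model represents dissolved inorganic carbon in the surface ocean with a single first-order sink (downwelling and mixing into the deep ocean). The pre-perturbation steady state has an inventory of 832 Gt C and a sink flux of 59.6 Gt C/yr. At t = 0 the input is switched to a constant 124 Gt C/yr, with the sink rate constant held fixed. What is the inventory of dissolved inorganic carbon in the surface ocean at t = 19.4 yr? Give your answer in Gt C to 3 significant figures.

The sink rate constant is k = F₀/M₀ = 59.6/832 = 0.07163 yr⁻¹.
Solving dM/dt = F₁ − kM with M(0) = M₀ gives M(t) = F₁/k + (M₀ − F₁/k)·e^(−kt).
F₁/k = 124/0.07163 = 1731.0 Gt C; kt = 0.07163 × 19.4 = 1.390, e^(−kt) = 0.2491.
M(19.4) = 1731.0 + (832 − 1731.0) × 0.2491 = 1731.0 − 224.0 = 1507.0 Gt C.

1510 Gt C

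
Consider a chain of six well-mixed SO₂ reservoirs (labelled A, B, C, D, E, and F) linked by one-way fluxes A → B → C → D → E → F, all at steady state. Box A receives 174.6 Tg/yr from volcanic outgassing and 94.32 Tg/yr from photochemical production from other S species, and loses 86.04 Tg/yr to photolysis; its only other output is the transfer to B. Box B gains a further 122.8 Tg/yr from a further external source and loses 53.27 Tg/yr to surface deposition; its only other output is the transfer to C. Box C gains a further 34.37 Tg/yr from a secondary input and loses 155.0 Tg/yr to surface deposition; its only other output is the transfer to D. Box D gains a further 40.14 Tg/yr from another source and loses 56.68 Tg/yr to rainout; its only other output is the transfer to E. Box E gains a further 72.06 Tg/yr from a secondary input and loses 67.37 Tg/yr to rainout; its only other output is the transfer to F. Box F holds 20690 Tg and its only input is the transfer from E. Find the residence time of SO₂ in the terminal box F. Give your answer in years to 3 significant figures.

Box A: F(A→B) = (174.6 + 94.32) − 86.04 = 182.88 Tg/yr.
Box B: F(B→C) = (182.88 + 122.8) − 53.27 = 252.41 Tg/yr.
Box C: F(C→D) = (252.41 + 34.37) − 155.0 = 131.78 Tg/yr.
Box D: F(D→E) = (131.78 + 40.14) − 56.68 = 115.24 Tg/yr.
Box E: F(E→F) = (115.24 + 72.06) − 67.37 = 119.93 Tg/yr.
Box F throughput = its input = 119.93 Tg/yr; τ = 20690 / 119.93 = 172.5 yr.

173 yr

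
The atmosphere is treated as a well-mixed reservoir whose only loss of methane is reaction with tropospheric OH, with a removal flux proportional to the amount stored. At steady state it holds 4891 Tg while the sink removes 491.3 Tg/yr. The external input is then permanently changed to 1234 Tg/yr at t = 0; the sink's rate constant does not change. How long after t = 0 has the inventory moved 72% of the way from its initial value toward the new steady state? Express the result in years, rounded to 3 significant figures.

τ = M₀/F₀ = 4891/491.3 = 9.955 yr.
The remaining gap fraction is e^(−t/τ); 72% covered ⇒ e^(−t/τ) = 0.280.
t = −τ ln(0.280) = 9.955 × 1.273 = 12.67 yr.

12.7 yr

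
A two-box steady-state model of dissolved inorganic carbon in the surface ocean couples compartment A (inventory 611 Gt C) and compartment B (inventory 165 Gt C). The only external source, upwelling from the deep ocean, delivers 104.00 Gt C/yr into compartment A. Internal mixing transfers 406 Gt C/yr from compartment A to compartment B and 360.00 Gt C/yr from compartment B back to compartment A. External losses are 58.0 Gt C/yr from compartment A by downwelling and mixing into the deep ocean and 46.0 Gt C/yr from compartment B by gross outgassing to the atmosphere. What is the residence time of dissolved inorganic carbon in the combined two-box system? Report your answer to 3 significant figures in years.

Treat the two boxes together as one reservoir: the mixing fluxes between them are internal recycling, so τ = ΣM / Σ(external losses).
M_total = 611 + 165 = 776.00 Gt C.
ΣF_external_out = 58.0 + 46.0 = 104.00 Gt C/yr.
τ = M_total / ΣF_ext = 776.00 / 104.00 = 7.462 yr.

7.46 yr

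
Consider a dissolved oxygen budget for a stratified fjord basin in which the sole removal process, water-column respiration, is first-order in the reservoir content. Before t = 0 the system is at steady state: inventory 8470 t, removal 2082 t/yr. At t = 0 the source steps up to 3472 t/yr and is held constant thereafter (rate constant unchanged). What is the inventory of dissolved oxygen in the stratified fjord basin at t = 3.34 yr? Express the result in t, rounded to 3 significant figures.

The sink rate constant is k = F₀/M₀ = 2082/8470 = 0.2458 yr⁻¹.
Solving dM/dt = F₁ − kM with M(0) = M₀ gives M(t) = F₁/k + (M₀ − F₁/k)·e^(−kt).
F₁/k = 3472/0.2458 = 14125 t; kt = 0.2458 × 3.34 = 0.8210, e^(−kt) = 0.4400.
M(3.34) = 14125 + (8470 − 14125) × 0.4400 = 14125 − 2488 = 11637 t.

11600 t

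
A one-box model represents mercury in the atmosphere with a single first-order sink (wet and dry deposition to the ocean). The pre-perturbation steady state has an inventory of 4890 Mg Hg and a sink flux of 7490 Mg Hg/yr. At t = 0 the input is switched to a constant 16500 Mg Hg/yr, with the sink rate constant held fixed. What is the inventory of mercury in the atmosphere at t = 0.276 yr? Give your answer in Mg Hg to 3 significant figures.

τ = M₀/F₀ = 4890/7490 = 0.6529 yr; rate constant k = 1/τ.
New steady state M_∞ = F₁/k = F₁·τ = 16500 × 0.6529 = 10772 Mg Hg.
M(t) = M_∞ + (M₀ − M_∞)·e^(−t/τ); t/τ = 0.276/0.6529 = 0.4227, so e^(−t/τ) = 0.6552.
M(t) = 10772 − 5882 × 0.6552 = 6918.0 Mg Hg.

6920 Mg Hg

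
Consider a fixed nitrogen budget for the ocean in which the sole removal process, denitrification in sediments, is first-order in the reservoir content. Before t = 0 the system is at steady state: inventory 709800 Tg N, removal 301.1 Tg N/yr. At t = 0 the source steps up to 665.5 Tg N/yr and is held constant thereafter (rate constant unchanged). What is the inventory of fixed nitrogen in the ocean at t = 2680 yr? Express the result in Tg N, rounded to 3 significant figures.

τ = M₀/F₀ = 709800/301.1 = 2357 yr; rate constant k = 1/τ.
New steady state M_∞ = F₁/k = F₁·τ = 665.5 × 2357 = 1.5688×10^6 Tg N.
M(t) = M_∞ + (M₀ − M_∞)·e^(−t/τ); t/τ = 2680/2357 = 1.137, so e^(−t/τ) = 0.3208.
M(t) = 1.5688×10^6 − 859000 × 0.3208 = 1.2932×10^6 Tg N.

1.29×10^6 Tg N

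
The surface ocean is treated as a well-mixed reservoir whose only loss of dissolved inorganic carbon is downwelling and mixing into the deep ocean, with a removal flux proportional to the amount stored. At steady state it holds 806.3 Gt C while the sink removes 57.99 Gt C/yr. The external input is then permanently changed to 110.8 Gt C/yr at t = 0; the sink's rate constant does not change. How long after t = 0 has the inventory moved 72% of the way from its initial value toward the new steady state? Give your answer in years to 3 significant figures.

17.7 yr

τ = M₀/F₀ = 806.3/57.99 = 13.90 yr.
The remaining gap fraction is e^(−t/τ); 72% covered ⇒ e^(−t/τ) = 0.280.
t = −τ ln(0.280) = 13.90 × 1.273 = 17.70 yr.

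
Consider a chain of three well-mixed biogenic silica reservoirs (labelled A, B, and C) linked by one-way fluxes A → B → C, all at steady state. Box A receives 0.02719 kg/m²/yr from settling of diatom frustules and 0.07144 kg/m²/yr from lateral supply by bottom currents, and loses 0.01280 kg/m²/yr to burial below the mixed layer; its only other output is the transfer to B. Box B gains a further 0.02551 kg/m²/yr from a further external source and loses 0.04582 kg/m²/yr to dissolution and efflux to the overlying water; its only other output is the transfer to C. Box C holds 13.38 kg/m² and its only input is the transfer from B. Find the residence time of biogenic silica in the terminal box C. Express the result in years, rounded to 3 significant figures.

Box A: F(A→B) = (0.02719 + 0.07144) − 0.01280 = 0.085830 kg/m²/yr.
Box B: F(B→C) = (0.085830 + 0.02551) − 0.04582 = 0.065520 kg/m²/yr.
Box C throughput = its input = 0.065520 kg/m²/yr; τ = 13.38 / 0.065520 = 204.2 yr.

204 yr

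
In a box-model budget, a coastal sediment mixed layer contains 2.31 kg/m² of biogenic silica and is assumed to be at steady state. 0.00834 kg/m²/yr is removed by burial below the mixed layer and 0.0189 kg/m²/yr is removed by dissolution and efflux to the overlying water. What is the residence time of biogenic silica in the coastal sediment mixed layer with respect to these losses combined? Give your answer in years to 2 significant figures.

85 yr

Total removal = 0.008340 + 0.01890 = 0.027240 kg/m²/yr.
τ = M / ΣF_out = 2.31 / 0.027240 = 84.80 yr.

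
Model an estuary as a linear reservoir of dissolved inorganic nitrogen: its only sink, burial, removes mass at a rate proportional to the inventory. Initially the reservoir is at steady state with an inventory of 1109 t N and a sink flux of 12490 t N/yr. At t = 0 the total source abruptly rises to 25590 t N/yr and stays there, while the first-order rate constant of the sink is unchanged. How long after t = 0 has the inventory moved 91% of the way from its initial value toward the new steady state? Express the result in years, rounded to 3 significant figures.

0.214 yr

τ = M₀/F₀ = 1109/12490 = 0.08879 yr.
The remaining gap fraction is e^(−t/τ); 91% covered ⇒ e^(−t/τ) = 0.0900.
t = −τ ln(0.0900) = 0.08879 × 2.408 = 0.2138 yr.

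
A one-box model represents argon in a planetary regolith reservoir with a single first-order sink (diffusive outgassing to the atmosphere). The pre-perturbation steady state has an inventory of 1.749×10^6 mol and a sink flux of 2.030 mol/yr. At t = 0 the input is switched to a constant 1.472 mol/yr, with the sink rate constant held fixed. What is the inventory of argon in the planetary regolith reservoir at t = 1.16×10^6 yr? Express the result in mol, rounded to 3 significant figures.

τ = M₀/F₀ = 1.749×10^6/2.030 = 861600 yr; rate constant k = 1/τ.
New steady state M_∞ = F₁/k = F₁·τ = 1.472 × 861600 = 1.2682×10^6 mol.
M(t) = M_∞ + (M₀ − M_∞)·e^(−t/τ); t/τ = 1.16×10^6/861600 = 1.346, so e^(−t/τ) = 0.2602.
M(t) = 1.2682×10^6 + 480800 × 0.2602 = 1.3933×10^6 mol.

1.39×10^6 mol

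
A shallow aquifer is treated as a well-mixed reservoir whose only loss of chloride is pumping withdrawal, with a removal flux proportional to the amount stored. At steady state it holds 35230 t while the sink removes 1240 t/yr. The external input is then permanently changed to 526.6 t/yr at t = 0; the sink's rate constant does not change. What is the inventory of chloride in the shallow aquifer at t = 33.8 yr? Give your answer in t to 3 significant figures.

τ = M₀/F₀ = 35230/1240 = 28.41 yr; rate constant k = 1/τ.
New steady state M_∞ = F₁/k = F₁·τ = 526.6 × 28.41 = 14961 t.
M(t) = M_∞ + (M₀ − M_∞)·e^(−t/τ); t/τ = 33.8/28.41 = 1.190, so e^(−t/τ) = 0.3043.
M(t) = 14961 + 20270 × 0.3043 = 21130 t.

21100 t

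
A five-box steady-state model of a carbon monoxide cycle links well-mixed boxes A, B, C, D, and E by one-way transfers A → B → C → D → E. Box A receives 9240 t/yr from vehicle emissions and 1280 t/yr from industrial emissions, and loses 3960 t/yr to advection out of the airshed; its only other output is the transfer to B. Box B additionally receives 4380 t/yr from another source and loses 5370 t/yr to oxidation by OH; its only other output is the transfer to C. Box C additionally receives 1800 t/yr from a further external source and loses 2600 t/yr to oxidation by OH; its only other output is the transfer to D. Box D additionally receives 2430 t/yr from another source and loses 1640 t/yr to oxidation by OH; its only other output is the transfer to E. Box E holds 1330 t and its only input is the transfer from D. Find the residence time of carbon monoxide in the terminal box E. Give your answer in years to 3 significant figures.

Box A: F(A→B) = (9240 + 1280) − 3960 = 6560.0 t/yr.
Box B: F(B→C) = (6560.0 + 4380) − 5370 = 5570.0 t/yr.
Box C: F(C→D) = (5570.0 + 1800) − 2600 = 4770.0 t/yr.
Box D: F(D→E) = (4770.0 + 2430) − 1640 = 5560.0 t/yr.
Box E throughput = its input = 5560.0 t/yr; τ = 1330 / 5560.0 = 0.2392 yr.

0.239 yr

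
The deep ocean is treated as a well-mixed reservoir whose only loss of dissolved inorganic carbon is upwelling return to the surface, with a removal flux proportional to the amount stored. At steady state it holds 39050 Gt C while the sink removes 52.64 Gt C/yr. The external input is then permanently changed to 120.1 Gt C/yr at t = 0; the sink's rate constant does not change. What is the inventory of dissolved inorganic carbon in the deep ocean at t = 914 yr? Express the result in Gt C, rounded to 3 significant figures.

Residence time τ = M₀/F₀ = 741.8 yr. The eventual steady state is M_∞ = M₀·(F₁/F₀) = 39050 × 120.1/52.64 = 89094 Gt C.
The anomaly ΔM(t) = M(t) − M_∞ decays as ΔM₀·e^(−t/τ) with ΔM₀ = 39050 − 89094 = −50040 Gt C.
At t = 914 yr, e^(−t/τ) = e^(−1.232) = 0.2917, so ΔM = −14600 Gt C and M = 89094 − 14600 = 74497 Gt C.

74500 Gt C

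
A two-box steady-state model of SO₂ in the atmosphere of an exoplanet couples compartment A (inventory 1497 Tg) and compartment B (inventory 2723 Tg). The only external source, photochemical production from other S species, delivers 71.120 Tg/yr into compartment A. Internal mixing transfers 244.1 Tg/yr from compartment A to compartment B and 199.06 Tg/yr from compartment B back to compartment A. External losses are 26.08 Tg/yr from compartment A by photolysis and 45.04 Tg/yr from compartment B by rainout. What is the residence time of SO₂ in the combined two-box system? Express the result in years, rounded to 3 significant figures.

Residence time in the combined system uses the total inventory and the total *external* removal — internal exchanges between the two boxes cancel.
M_total = 1497 + 2723 = 4220.0 Tg.
ΣF_external_out = 26.08 + 45.04 = 71.120 Tg/yr.
τ = M_total / ΣF_ext = 4220.0 / 71.120 = 59.34 yr.

59.3 yr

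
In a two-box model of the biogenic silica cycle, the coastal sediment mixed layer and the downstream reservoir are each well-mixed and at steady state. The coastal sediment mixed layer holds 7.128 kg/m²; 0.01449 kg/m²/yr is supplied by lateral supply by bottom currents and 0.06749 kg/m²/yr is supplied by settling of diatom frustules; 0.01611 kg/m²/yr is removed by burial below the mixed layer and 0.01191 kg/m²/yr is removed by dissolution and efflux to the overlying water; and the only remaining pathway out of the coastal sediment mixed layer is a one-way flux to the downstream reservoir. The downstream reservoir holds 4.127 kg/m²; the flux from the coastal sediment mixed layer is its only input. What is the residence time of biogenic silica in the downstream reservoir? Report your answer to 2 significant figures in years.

76 yr

Balance the coastal sediment mixed layer: ΣF_in = 0.01449 + 0.06749 = 0.081980 kg/m²/yr.
Flux to the downstream reservoir = ΣF_in − (0.01611 + 0.01191) = 0.053960 kg/m²/yr.
At steady state the output of the downstream reservoir equals its input, 0.053960 kg/m²/yr.
τ = M / F = 4.127 / 0.053960 = 76.48 yr.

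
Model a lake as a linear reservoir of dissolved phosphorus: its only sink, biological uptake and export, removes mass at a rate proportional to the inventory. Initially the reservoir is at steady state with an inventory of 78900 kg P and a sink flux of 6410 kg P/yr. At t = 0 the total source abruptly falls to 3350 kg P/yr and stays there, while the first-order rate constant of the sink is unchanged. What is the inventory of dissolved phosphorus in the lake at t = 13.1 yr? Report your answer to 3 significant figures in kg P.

54200 kg P

The sink rate constant is k = F₀/M₀ = 6410/78900 = 0.08124 yr⁻¹.
Solving dM/dt = F₁ − kM with M(0) = M₀ gives M(t) = F₁/k + (M₀ − F₁/k)·e^(−kt).
F₁/k = 3350/0.08124 = 41235 kg P; kt = 0.08124 × 13.1 = 1.064, e^(−kt) = 0.3450.
M(13.1) = 41235 + (78900 − 41235) × 0.3450 = 41235 + 12990 = 54229 kg P.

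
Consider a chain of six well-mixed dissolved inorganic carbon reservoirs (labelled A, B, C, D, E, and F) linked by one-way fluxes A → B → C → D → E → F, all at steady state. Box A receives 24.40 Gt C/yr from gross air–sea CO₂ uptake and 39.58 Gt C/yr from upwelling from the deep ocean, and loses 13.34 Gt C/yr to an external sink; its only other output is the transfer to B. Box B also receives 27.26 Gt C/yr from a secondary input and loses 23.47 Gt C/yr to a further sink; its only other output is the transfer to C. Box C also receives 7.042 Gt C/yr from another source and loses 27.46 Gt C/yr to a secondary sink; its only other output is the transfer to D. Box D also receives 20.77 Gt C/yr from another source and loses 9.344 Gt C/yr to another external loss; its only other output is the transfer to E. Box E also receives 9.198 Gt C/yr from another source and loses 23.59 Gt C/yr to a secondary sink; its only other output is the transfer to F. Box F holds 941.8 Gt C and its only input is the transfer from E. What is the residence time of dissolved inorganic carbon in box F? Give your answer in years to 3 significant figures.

30.3 yr

Box A: F(A→B) = (24.40 + 39.58) − 13.34 = 50.640 Gt C/yr.
Box B: F(B→C) = (50.640 + 27.26) − 23.47 = 54.430 Gt C/yr.
Box C: F(C→D) = (54.430 + 7.042) − 27.46 = 34.012 Gt C/yr.
Box D: F(D→E) = (34.012 + 20.77) − 9.344 = 45.438 Gt C/yr.
Box E: F(E→F) = (45.438 + 9.198) − 23.59 = 31.046 Gt C/yr.
Box F throughput = its input = 31.046 Gt C/yr; τ = 941.8 / 31.046 = 30.34 yr.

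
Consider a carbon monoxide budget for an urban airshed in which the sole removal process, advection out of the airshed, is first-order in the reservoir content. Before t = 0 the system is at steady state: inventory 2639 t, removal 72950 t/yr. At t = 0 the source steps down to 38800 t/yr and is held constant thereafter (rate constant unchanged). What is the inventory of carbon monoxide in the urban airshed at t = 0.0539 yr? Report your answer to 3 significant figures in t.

The sink rate constant is k = F₀/M₀ = 72950/2639 = 27.64 yr⁻¹.
Solving dM/dt = F₁ − kM with M(0) = M₀ gives M(t) = F₁/k + (M₀ − F₁/k)·e^(−kt).
F₁/k = 38800/27.64 = 1403.6 t; kt = 27.64 × 0.0539 = 1.490, e^(−kt) = 0.2254.
M(0.0539) = 1403.6 + (2639 − 1403.6) × 0.2254 = 1403.6 + 278.4 = 1682.0 t.

1680 t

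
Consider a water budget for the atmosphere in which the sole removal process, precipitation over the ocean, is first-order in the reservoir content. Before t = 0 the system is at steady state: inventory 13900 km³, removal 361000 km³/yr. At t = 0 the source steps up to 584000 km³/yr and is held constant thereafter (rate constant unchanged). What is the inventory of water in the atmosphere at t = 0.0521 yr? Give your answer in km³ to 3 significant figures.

τ = M₀/F₀ = 13900/361000 = 0.03850 yr; rate constant k = 1/τ.
New steady state M_∞ = F₁/k = F₁·τ = 584000 × 0.03850 = 22486 km³.
M(t) = M_∞ + (M₀ − M_∞)·e^(−t/τ); t/τ = 0.0521/0.03850 = 1.353, so e^(−t/τ) = 0.2584.
M(t) = 22486 − 8586 × 0.2584 = 20267 km³.

20300 km³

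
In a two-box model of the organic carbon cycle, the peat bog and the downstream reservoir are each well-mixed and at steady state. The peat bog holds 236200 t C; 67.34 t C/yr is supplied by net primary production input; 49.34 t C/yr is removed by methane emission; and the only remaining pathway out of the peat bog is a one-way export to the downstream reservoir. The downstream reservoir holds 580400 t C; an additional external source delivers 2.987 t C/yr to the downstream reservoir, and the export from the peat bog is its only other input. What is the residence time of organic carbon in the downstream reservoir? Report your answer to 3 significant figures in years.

27700 yr

Balance the peat bog: ΣF_in = 67.340 t C/yr.
Export to the downstream reservoir = ΣF_in − (49.34) = 18.000 t C/yr.
Total input to the downstream reservoir = 18.000 + 2.987 = 20.987 t C/yr; at steady state this equals its total output.
τ = M / F = 580400 / 20.987 = 27660 yr.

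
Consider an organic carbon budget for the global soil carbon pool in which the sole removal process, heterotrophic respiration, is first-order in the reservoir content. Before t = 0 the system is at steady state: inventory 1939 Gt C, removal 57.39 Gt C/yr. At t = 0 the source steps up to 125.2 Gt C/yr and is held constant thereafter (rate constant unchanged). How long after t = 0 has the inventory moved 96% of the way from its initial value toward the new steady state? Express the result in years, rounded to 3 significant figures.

109 yr

τ = M₀/F₀ = 1939/57.39 = 33.79 yr.
The remaining gap fraction is e^(−t/τ); 96% covered ⇒ e^(−t/τ) = 0.0400.
t = −τ ln(0.0400) = 33.79 × 3.219 = 108.8 yr.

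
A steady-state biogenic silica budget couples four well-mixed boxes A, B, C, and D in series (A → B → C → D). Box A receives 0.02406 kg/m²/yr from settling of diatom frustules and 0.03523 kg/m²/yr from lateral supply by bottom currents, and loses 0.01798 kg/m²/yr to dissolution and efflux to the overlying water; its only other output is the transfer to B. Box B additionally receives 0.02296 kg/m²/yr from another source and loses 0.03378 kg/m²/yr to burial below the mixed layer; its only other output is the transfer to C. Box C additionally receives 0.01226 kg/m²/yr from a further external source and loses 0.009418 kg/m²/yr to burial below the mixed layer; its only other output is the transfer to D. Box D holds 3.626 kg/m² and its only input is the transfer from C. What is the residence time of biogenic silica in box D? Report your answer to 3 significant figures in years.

Box A: F(A→B) = (0.02406 + 0.03523) − 0.01798 = 0.041310 kg/m²/yr.
Box B: F(B→C) = (0.041310 + 0.02296) − 0.03378 = 0.030490 kg/m²/yr.
Box C: F(C→D) = (0.030490 + 0.01226) − 0.009418 = 0.033332 kg/m²/yr.
Box D throughput = its input = 0.033332 kg/m²/yr; τ = 3.626 / 0.033332 = 108.8 yr.

109 yr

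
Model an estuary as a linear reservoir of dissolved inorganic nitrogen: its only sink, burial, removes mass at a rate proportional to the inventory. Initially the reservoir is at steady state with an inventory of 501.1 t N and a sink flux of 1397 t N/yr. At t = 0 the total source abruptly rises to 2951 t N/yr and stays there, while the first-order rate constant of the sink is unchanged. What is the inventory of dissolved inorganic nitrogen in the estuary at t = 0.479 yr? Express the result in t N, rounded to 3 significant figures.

912 t N

τ = M₀/F₀ = 501.1/1397 = 0.3587 yr; rate constant k = 1/τ.
New steady state M_∞ = F₁/k = F₁·τ = 2951 × 0.3587 = 1058.5 t N.
M(t) = M_∞ + (M₀ − M_∞)·e^(−t/τ); t/τ = 0.479/0.3587 = 1.335, so e^(−t/τ) = 0.2631.
M(t) = 1058.5 − 557.4 × 0.2631 = 911.88 t N.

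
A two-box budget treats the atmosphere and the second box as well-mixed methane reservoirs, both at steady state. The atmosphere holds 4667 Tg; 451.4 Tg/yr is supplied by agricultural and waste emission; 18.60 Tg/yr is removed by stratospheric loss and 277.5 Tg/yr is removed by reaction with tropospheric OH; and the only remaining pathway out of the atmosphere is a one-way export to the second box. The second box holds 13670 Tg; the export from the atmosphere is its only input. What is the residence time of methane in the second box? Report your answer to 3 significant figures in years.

88.0 yr

Balance the atmosphere: ΣF_in = 451.40 Tg/yr.
Export to the second box = ΣF_in − (18.60 + 277.5) = 155.30 Tg/yr.
At steady state the output of the second box equals its input, 155.30 Tg/yr.
τ = M / F = 13670 / 155.30 = 88.02 yr.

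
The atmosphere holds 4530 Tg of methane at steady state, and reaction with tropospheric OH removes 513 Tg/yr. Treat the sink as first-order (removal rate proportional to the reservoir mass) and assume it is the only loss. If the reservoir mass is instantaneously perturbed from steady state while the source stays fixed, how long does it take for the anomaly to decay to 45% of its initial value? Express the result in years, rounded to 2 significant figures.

For a linear reservoir the anomaly decays as exp(−t/τ) with τ = M/F = 4530/513 = 8.830 yr.
exp(−t/τ) = 0.45 ⇒ t = −τ ln(0.45) = 8.830 × 0.7985 = 7.051 yr.

7.1 yr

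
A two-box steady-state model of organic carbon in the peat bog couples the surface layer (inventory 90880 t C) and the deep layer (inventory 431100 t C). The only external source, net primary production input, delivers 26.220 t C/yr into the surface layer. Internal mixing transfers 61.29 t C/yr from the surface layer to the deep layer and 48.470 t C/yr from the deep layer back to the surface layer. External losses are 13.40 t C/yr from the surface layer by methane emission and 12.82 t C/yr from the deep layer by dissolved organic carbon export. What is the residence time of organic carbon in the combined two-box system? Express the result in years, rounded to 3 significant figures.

For the system as a whole, the A↔B exchange is internal and contributes nothing to the throughput; only the external sinks remove mass.
M_total = 90880 + 431100 = 521980 t C.
ΣF_external_out = 13.40 + 12.82 = 26.220 t C/yr.
τ = M_total / ΣF_ext = 521980 / 26.220 = 19910 yr.

19900 yr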